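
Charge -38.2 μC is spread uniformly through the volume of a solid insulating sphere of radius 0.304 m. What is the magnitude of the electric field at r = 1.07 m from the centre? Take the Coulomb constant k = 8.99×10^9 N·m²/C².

Take a concentric spherical Gaussian surface of radius r = 1.07 m (r > R, so the entire charge is enclosed).
Q_enc = -38.2 μC = -3.82×10^-5 C.
Applying ∮E·dA = Q_enc/ε₀ with Φ = E(4πr²):
E = k|Q_enc|/r² = (8.99×10^9)(3.82e-5)/(1.07)² = 3.00×10^5 N/C.

|E| = 3.00e5 V/m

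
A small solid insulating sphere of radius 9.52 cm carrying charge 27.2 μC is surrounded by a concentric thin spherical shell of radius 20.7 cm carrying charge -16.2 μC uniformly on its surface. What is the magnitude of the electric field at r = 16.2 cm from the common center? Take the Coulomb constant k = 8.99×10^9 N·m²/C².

By spherical symmetry E is radial; choose a Gaussian sphere of radius r = 16.2 cm (between the bodies, 9.52 cm < r < 20.7 cm).
Only the inner charge is enclosed; the outer shell contributes nothing inside itself. Q_enc = 27.2 μC = 2.72×10^-5 C.
Gauss's law: E·4πr² = Q_enc/ε₀.
E = k|Q_enc|/r² = (8.99×10^9)(2.72×10^-5)/(0.162)² = 9.32e6 N/C.

|E| ≈ 9.32×10^6 V/m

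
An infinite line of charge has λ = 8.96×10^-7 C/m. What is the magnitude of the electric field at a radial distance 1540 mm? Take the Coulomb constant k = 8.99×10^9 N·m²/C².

Coaxial Gaussian cylinder, radius r = 1540 mm, length L.
Q_enc = λL, so λ_enc = 8.96×10^-7 C/m.
Applying ∮E·dA = Q_enc/ε₀ with the end caps contributing no flux:
E = 2k|λ_enc|/r = 2(8.99×10^9)(8.96×10^-7)/(1.54) = 1.05e4 N/C.

E = 1.05e4 N/C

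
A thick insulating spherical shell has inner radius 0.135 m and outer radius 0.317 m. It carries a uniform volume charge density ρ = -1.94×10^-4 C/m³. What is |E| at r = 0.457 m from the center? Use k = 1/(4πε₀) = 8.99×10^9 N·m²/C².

1.03e6 N/C

Symmetry ⇒ E = E(r) r̂. Gaussian sphere of radius r = 0.457 m (r > 0.317 m, enclosing the whole shell).
Q_enc = ρ·(4π/3)(b³ − a³) = (-1.94×10^-4)·(4π/3)·((0.317)³ − (0.135)³) = -2.389×10^-5 C.
Since E is radial and uniform over the Gaussian sphere, Φ = E·4πr² = Q_enc/ε₀.
E = k|Q_enc|/r² = (8.99×10^9)(2.389×10^-5)/(0.457)² = 1.03×10^6 N/C.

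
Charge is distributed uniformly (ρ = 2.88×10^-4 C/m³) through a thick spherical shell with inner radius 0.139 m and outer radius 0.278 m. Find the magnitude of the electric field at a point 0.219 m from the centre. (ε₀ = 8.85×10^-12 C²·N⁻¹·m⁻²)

|E| = 1.77×10^6 V/m

Symmetry ⇒ E = E(r) r̂. Gaussian sphere of radius r = 0.219 m (within the shell material, 0.139 m < r < 0.278 m).
Only the shell between 0.139 m and r is enclosed: Q_enc = ρ·(4π/3)(r³ − a³) = (2.88e-4)·(4π/3)·((0.219)³ − (0.139)³) = 9.431×10^-6 C.
Since E is radial and uniform over the Gaussian sphere, Φ = E·4πr² = Q_enc/ε₀.
E = |Q_enc|/(4πε₀r²) = (9.431×10^-6)/(4π·8.85×10^-12·(0.219)²) = 1.77×10^6 N/C.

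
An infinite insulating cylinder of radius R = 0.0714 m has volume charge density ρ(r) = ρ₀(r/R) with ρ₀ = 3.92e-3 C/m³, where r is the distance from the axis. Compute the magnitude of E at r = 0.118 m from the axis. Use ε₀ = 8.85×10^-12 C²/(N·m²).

E ≈ 6.38×10^6 V/m

Choose a coaxial cylinder of radius r = 0.118 m (arbitrary length L) as the Gaussian surface (r > R, full charge per length enclosed).
λ_enc = 2π ∫₀^R ρ₀(r'/R)^1 r' dr' = 2πρ₀R²/3 = 4.185×10^-5 C/m.
Gauss's law: E·2πrL = λ_enc L/ε₀.
E = |λ_enc|/(2πε₀r) = (4.185e-5)/(2π·8.85×10^-12·0.118) = 6.38×10^6 N/C.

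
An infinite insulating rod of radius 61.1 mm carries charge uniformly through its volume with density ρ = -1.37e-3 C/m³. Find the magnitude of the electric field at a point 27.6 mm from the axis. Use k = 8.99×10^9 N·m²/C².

2.14e6 N/C

Take a coaxial cylindrical Gaussian surface of radius r = 27.6 mm and length L (r < R).
Charge inside radius r per length L is ρ·πr²·L, so λ_enc = ρπr² = -3.279×10^-6 C/m.
Since E is radial and uniform over the curved surface, Φ = E·2πrL = Q_enc/ε₀ = λ_enc L/ε₀.
E = 2k|λ_enc|/r = 2(8.99×10^9)(3.279×10^-6)/(0.0276) = 2.14×10^6 N/C.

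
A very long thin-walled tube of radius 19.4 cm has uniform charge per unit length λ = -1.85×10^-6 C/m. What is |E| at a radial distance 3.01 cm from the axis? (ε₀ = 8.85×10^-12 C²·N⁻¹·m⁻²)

By cylindrical symmetry E is radial; use a coaxial Gaussian cylinder of radius 3.01 cm and length L (r < 19.4 cm, inside the shell).
All the surface charge lies outside this cylinder: Q_enc = 0, hence E = 0.

E = 0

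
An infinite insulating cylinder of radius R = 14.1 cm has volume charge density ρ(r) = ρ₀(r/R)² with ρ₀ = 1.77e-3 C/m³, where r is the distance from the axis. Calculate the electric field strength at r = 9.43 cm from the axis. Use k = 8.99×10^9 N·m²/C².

|E| ≈ 2.11×10^6 N/C

By cylindrical symmetry E is radial; use a coaxial Gaussian cylinder of radius 9.43 cm and length L (r < R).
Integrating ρ over the cross-section to radius r: λ_enc = (2πρ₀/R²) ∫₀^r r'^3 dr' = 2πρ₀ r^4/(4·R²) = 1.106×10^-5 C/m.
Applying ∮E·dA = Q_enc/ε₀ with the end caps contributing no flux:
E = 2k|λ_enc|/r = 2(8.99×10^9)(1.106×10^-5)/(0.0943) = 2.11×10^6 N/C.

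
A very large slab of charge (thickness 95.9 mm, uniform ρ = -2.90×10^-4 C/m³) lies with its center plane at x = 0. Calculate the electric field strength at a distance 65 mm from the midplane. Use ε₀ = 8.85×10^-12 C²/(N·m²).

E ≈ 1.57×10^6 N/C

The point |x| = 65 mm lies outside the slab (half-thickness 0.04795 m). A symmetric pillbox spanning the full slab encloses Q_enc = ρ·d·A.
Flux = 2EA ⇒ E = |ρ|d/(2ε₀), independent of distance outside.
E = (2.90×10^-4)(0.0959)/(2·8.85×10^-12) = 1.57×10^6 N/C.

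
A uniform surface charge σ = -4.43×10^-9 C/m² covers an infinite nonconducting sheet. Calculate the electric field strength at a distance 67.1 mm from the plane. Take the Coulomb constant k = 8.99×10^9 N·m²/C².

By planar symmetry E is perpendicular to the sheet and uniform; use a Gaussian pillbox with flat faces of area A on each side of the sheet.
Flux Φ = 2EA and Q_enc = σA, so 2EA = σA/ε₀ ⇒ E = |σ|/(2ε₀), independent of distance.
E = 2πk|σ| = 2π(8.99×10^9)(4.43×10^-9) = 250 N/C.

E = 250 V/m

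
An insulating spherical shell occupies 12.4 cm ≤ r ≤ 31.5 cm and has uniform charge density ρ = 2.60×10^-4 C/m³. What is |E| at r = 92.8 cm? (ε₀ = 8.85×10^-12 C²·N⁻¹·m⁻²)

Symmetry ⇒ E = E(r) r̂. Gaussian sphere of radius r = 92.8 cm (r > 31.5 cm, enclosing the whole shell).
Q_enc = ρ·(4π/3)(b³ − a³) = (2.60×10^-4)·(4π/3)·((0.315)³ − (0.124)³) = 3.196×10^-5 C.
Applying ∮E·dA = Q_enc/ε₀ with Φ = E(4πr²):
E = |Q_enc|/(4πε₀r²) = (3.196×10^-5)/(4π·8.85×10^-12·(0.928)²) = 3.34×10^5 N/C.

E ≈ 3.34×10^5 N/C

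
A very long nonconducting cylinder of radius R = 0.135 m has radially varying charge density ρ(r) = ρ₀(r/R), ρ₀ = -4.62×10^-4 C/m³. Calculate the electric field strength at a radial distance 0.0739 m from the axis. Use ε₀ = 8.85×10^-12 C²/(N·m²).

|E| = 7.04e5 V/m

Choose a coaxial cylinder of radius r = 0.0739 m (arbitrary length L) as the Gaussian surface (r < R).
λ_enc = ∫₀^r ρ(r')·2πr' dr' = (2πρ₀/R)·r^3/3 = -2.893×10^-6 C/m.
By Gauss's law (flux through the curved wall only), E·2πrL = λ_enc L/ε₀.
E = |λ_enc|/(2πε₀r) = (2.893×10^-6)/(2π·8.85×10^-12·0.0739) = 7.04×10^5 N/C.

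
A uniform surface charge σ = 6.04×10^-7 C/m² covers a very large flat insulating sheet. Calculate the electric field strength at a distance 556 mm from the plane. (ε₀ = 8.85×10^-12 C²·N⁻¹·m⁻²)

|E| = 3.41e4 N/C

Choose a cylindrical pillbox piercing the sheet, end faces (area A) parallel to it.
Flux Φ = 2EA and Q_enc = σA, so 2EA = σA/ε₀ ⇒ E = |σ|/(2ε₀), independent of distance.
E = |σ|/(2ε₀) = (6.04×10^-7)/(2·8.85×10^-12) = 3.41×10^4 N/C.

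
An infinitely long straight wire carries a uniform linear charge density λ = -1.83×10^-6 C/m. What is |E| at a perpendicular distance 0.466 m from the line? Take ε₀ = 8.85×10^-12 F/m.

|E| = 7.06×10^4 V/m

Choose a coaxial cylinder of radius r = 0.466 m (arbitrary length L) as the Gaussian surface.
Q_enc = λL, so λ_enc = -1.83e-6 C/m.
By Gauss's law (flux through the curved wall only), E·2πrL = λ_enc L/ε₀.
E = |λ_enc|/(2πε₀r) = (1.83×10^-6)/(2π·8.85×10^-12·0.466) = 7.06×10^4 N/C.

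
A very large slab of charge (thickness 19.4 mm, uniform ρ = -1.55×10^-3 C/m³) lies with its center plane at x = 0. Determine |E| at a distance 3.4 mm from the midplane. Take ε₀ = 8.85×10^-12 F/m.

By symmetry E is perpendicular to the slab. A Gaussian pillbox from −3.4 mm to +3.4 mm (face area A) lies entirely within the slab.
Q_enc = ρ·(2x)·A and flux = 2EA, so 2EA = 2ρxA/ε₀ ⇒ E = |ρ|x/ε₀.
E = (1.55e-3)(0.0034)/(8.85×10^-12) = 5.95×10^5 N/C.

5.95×10^5 V/m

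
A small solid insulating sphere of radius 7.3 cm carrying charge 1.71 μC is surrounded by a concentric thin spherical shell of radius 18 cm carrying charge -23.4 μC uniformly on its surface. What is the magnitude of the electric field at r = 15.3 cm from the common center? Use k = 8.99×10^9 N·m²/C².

Symmetry ⇒ E = E(r) r̂. Gaussian sphere of radius r = 15.3 cm (between the bodies, 7.3 cm < r < 18 cm).
Only the inner charge is enclosed; the outer shell contributes nothing inside itself. Q_enc = 1.71 μC = 1.71×10^-6 C.
Gauss's law: E·4πr² = Q_enc/ε₀.
E = k|Q_enc|/r² = (8.99×10^9)(1.71×10^-6)/(0.153)² = 6.57×10^5 N/C.

|E| ≈ 6.57×10^5 N/C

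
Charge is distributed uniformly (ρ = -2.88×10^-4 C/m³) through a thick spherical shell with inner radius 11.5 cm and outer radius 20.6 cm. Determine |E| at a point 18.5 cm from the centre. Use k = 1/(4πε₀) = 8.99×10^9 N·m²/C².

Symmetry ⇒ E = E(r) r̂. Gaussian sphere of radius r = 18.5 cm (within the shell material, 11.5 cm < r < 20.6 cm).
Only the shell between 11.5 cm and r is enclosed: Q_enc = ρ·(4π/3)(r³ − a³) = (-2.88×10^-4)·(4π/3)·((0.185)³ − (0.115)³) = -5.804e-6 C.
Applying ∮E·dA = Q_enc/ε₀ with Φ = E(4πr²):
E = k|Q_enc|/r² = (8.99×10^9)(5.804×10^-6)/(0.185)² = 1.52×10^6 N/C.

E = 1.52×10^6 V/m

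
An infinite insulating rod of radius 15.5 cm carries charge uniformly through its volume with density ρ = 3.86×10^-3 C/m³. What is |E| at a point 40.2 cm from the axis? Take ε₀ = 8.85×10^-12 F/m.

Coaxial Gaussian cylinder, radius r = 40.2 cm, length L (r > 15.5 cm, full cross-section enclosed).
λ_enc = ρ·πR² = (3.86e-3)π(0.155)² = 2.913×10^-4 C/m.
Gauss's law: E·2πrL = λ_enc L/ε₀.
E = |λ_enc|/(2πε₀r) = (2.913×10^-4)/(2π·8.85×10^-12·0.402) = 1.30e7 N/C.

1.30×10^7 V/m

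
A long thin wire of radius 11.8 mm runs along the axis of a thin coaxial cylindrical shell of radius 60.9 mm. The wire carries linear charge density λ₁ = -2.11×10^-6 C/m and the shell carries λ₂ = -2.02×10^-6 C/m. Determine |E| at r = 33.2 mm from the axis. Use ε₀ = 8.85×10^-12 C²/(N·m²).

Coaxial Gaussian cylinder, radius r = 33.2 mm, length L (between the conductors, 11.8 mm < r < 60.9 mm).
The shell at 60.9 mm lies outside the Gaussian surface, so λ_enc = λ₁ = -2.11e-6 C/m.
Since E is radial and uniform over the curved surface, Φ = E·2πrL = Q_enc/ε₀ = λ_enc L/ε₀.
E = |λ_enc|/(2πε₀r) = (2.11×10^-6)/(2π·8.85×10^-12·0.0332) = 1.14×10^6 N/C.

1.14×10^6 N/C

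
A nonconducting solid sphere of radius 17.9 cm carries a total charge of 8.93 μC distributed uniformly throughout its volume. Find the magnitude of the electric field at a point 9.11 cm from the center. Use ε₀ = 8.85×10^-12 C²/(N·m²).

Symmetry ⇒ E = E(r) r̂. Gaussian sphere of radius r = 9.11 cm (r < R).
For a uniform sphere the enclosed fraction is (r/R)³, so Q_enc = (8.93 μC)(0.0911/0.179)³ = 1.177×10^-6 C.
Since E is radial and uniform over the Gaussian sphere, Φ = E·4πr² = Q_enc/ε₀.
E = |Q_enc|/(4πε₀r²) = (1.177×10^-6)/(4π·8.85×10^-12·(0.0911)²) = 1.28×10^6 N/C.

|E| = 1.28×10^6 N/C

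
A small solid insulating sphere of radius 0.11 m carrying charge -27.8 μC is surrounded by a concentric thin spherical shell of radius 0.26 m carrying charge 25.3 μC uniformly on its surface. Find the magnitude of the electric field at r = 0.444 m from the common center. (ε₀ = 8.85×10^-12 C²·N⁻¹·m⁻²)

E = 1.14×10^5 V/m

Symmetry ⇒ E = E(r) r̂. Gaussian sphere of radius r = 0.444 m (r > 0.26 m, enclosing both).
Q_enc = (-27.8 μC) + (25.3 μC) = -2.50×10^-6 C.
By Gauss's law, ∮E·dA = E·4πr² = Q_enc/ε₀.
E = |Q_enc|/(4πε₀r²) = (2.50×10^-6)/(4π·8.85×10^-12·(0.444)²) = 1.14×10^5 N/C.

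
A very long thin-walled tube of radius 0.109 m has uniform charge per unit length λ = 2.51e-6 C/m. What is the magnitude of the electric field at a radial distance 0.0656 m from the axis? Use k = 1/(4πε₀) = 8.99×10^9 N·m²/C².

E = 0

Choose a coaxial cylinder of radius r = 0.0656 m (arbitrary length L) as the Gaussian surface (r < 0.109 m, inside the shell).
All the surface charge lies outside this cylinder: Q_enc = 0, hence E = 0.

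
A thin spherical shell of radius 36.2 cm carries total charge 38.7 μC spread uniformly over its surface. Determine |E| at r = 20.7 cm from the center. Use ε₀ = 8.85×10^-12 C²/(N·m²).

Symmetry ⇒ E = E(r) r̂. Gaussian sphere of radius r = 20.7 cm (inside the shell, r < 36.2 cm).
All the charge is outside the Gaussian surface: Q_enc = 0, hence E = 0 everywhere inside the shell.

E = 0 (no enclosed charge)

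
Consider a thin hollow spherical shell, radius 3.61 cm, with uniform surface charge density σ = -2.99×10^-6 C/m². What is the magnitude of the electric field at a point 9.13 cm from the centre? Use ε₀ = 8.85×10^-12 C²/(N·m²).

Symmetry ⇒ E = E(r) r̂. Gaussian sphere of radius r = 9.13 cm (r > 3.61 cm).
The entire shell is enclosed: Q_enc = σ·4πR² = (-2.99e-6)·4π·(0.0361)² = -4.897×10^-8 C.
Gauss's law: E·4πr² = Q_enc/ε₀.
E = |Q_enc|/(4πε₀r²) = (4.897×10^-8)/(4π·8.85×10^-12·(0.0913)²) = 5.28×10^4 N/C.

E = 5.28×10^4 N/C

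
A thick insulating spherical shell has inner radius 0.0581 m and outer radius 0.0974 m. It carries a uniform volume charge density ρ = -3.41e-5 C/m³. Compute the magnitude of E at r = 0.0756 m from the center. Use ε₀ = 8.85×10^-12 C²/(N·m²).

Symmetry ⇒ E = E(r) r̂. Gaussian sphere of radius r = 0.0756 m (within the shell material, 0.0581 m < r < 0.0974 m).
Only the shell between 0.0581 m and r is enclosed: Q_enc = ρ·(4π/3)(r³ − a³) = (-3.41×10^-5)·(4π/3)·((0.0756)³ − (0.0581)³) = -3.37×10^-8 C.
By Gauss's law, ∮E·dA = E·4πr² = Q_enc/ε₀.
E = |Q_enc|/(4πε₀r²) = (3.37×10^-8)/(4π·8.85×10^-12·(0.0756)²) = 5.30×10^4 N/C.

5.30e4 V/m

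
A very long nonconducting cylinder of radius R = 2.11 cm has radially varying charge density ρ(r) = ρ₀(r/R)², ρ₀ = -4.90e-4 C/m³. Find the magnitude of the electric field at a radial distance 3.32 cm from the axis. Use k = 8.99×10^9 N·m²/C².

E = 1.86e5 V/m

Choose a coaxial cylinder of radius r = 3.32 cm (arbitrary length L) as the Gaussian surface (r > R, full charge per length enclosed).
λ_enc = 2π ∫₀^R ρ₀(r'/R)^2 r' dr' = 2πρ₀R²/4 = -3.427×10^-7 C/m.
Gauss's law: E·2πrL = λ_enc L/ε₀.
E = 2k|λ_enc|/r = 2(8.99×10^9)(3.427e-7)/(0.0332) = 1.86e5 N/C.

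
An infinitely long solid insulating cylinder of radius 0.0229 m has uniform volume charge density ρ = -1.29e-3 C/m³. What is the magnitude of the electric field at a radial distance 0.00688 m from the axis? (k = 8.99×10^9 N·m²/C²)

Choose a coaxial cylinder of radius r = 0.00688 m (arbitrary length L) as the Gaussian surface (r < R).
Charge inside radius r per length L is ρ·πr²·L, so λ_enc = ρπr² = -1.918e-7 C/m.
Applying ∮E·dA = Q_enc/ε₀ with the end caps contributing no flux:
E = 2k|λ_enc|/r = 2(8.99×10^9)(1.918×10^-7)/(0.00688) = 5.01×10^5 N/C.

5.01×10^5 V/m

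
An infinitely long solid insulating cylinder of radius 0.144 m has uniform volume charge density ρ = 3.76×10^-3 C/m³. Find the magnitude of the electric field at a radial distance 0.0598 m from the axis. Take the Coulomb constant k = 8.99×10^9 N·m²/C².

Choose a coaxial cylinder of radius r = 0.0598 m (arbitrary length L) as the Gaussian surface (r < R).
Charge inside radius r per length L is ρ·πr²·L, so λ_enc = ρπr² = 4.224e-5 C/m.
By Gauss's law (flux through the curved wall only), E·2πrL = λ_enc L/ε₀.
E = 2k|λ_enc|/r = 2(8.99×10^9)(4.224×10^-5)/(0.0598) = 1.27e7 N/C.

|E| ≈ 1.27×10^7 N/C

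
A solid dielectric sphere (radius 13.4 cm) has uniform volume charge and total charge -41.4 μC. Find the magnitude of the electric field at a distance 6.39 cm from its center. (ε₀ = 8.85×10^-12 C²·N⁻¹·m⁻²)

By spherical symmetry E is radial; choose a Gaussian sphere of radius r = 6.39 cm (r < R).
For a uniform sphere the enclosed fraction is (r/R)³, so Q_enc = (-41.4 μC)(0.0639/0.134)³ = -4.489×10^-6 C.
By Gauss's law, ∮E·dA = E·4πr² = Q_enc/ε₀.
E = |Q_enc|/(4πε₀r²) = (4.489e-6)/(4π·8.85×10^-12·(0.0639)²) = 9.89×10^6 N/C.

E = 9.89×10^6 N/C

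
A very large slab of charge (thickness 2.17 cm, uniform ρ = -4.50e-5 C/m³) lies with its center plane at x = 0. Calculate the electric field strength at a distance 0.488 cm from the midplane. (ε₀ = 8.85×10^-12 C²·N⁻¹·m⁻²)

By symmetry E is perpendicular to the slab. A Gaussian pillbox from −0.488 cm to +0.488 cm (face area A) lies entirely within the slab.
Q_enc = ρ·(2x)·A and flux = 2EA, so 2EA = 2ρxA/ε₀ ⇒ E = |ρ|x/ε₀.
E = (4.50×10^-5)(0.00488)/(8.85×10^-12) = 2.48×10^4 N/C.

2.48e4 N/C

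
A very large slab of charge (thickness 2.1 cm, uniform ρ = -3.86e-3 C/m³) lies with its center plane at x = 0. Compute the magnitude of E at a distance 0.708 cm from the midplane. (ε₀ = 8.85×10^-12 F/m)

|E| ≈ 3.09×10^6 N/C

By symmetry E is perpendicular to the slab. A Gaussian pillbox from −0.708 cm to +0.708 cm (face area A) lies entirely within the slab.
Q_enc = ρ·(2x)·A and flux = 2EA, so 2EA = 2ρxA/ε₀ ⇒ E = |ρ|x/ε₀.
E = (3.86×10^-3)(0.00708)/(8.85×10^-12) = 3.09×10^6 N/C.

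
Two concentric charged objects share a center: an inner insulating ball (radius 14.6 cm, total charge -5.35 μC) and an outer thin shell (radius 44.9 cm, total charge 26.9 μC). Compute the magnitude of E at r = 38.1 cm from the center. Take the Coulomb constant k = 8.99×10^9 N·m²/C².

E ≈ 3.31e5 V/m

Use a concentric Gaussian sphere at r = 38.1 cm (between the bodies, 14.6 cm < r < 44.9 cm).
The shell at 44.9 cm lies outside the Gaussian surface, so Q_enc = -5.35 μC = -5.35×10^-6 C.
Applying ∮E·dA = Q_enc/ε₀ with Φ = E(4πr²):
E = k|Q_enc|/r² = (8.99×10^9)(5.35×10^-6)/(0.381)² = 3.31e5 N/C.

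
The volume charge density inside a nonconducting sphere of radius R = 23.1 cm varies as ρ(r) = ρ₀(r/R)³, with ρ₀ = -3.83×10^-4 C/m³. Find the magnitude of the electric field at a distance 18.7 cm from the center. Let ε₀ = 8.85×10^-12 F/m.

|E| = 7.16×10^5 N/C

Use a concentric Gaussian sphere at r = 18.7 cm (r < R).
Integrate the density: Q_enc = 4π ∫₀^r ρ₀(r'/R)^3 r'² dr' = 4πρ₀ r^6/(6·R³) = -2.783e-6 C.
Gauss's law: E·4πr² = Q_enc/ε₀.
E = |Q_enc|/(4πε₀r²) = (2.783e-6)/(4π·8.85×10^-12·(0.187)²) = 7.16e5 N/C.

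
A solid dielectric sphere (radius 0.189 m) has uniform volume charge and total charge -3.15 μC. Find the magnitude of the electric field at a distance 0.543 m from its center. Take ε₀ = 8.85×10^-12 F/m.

Take a concentric spherical Gaussian surface of radius r = 0.543 m (r > R, so the entire charge is enclosed).
Q_enc = -3.15 μC = -3.15×10^-6 C.
Since E is radial and uniform over the Gaussian sphere, Φ = E·4πr² = Q_enc/ε₀.
E = |Q_enc|/(4πε₀r²) = (3.15e-6)/(4π·8.85×10^-12·(0.543)²) = 9.61×10^4 N/C.

E ≈ 9.61×10^4 V/m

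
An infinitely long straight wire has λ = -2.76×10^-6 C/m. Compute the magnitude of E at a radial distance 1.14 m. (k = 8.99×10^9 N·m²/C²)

E = 4.35e4 N/C

Coaxial Gaussian cylinder, radius r = 1.14 m, length L.
Q_enc = λL, so λ_enc = -2.76×10^-6 C/m.
Applying ∮E·dA = Q_enc/ε₀ with the end caps contributing no flux:
E = 2k|λ_enc|/r = 2(8.99×10^9)(2.76e-6)/(1.14) = 4.35e4 N/C.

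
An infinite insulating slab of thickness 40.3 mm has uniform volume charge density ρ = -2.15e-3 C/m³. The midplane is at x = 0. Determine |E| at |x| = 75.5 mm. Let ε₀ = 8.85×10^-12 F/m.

The point |x| = 75.5 mm lies outside the slab (half-thickness 0.02015 m). A symmetric pillbox spanning the full slab encloses Q_enc = ρ·d·A.
Flux = 2EA ⇒ E = |ρ|d/(2ε₀), independent of distance outside.
E = (2.15×10^-3)(0.0403)/(2·8.85×10^-12) = 4.90×10^6 N/C.

|E| = 4.90e6 V/m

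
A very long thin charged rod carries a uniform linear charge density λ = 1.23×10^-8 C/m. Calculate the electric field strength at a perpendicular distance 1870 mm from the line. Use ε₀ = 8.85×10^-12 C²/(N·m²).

118 N/C

Coaxial Gaussian cylinder, radius r = 1870 mm, length L.
Q_enc = λL, so λ_enc = 1.23e-8 C/m.
Gauss's law: E·2πrL = λ_enc L/ε₀.
E = |λ_enc|/(2πε₀r) = (1.23×10^-8)/(2π·8.85×10^-12·1.87) = 118 N/C.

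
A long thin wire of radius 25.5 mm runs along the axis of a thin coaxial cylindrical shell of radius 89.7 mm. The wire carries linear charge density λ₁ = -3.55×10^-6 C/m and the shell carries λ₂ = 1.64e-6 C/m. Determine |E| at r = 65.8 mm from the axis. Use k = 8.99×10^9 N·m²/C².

By cylindrical symmetry E is radial; use a coaxial Gaussian cylinder of radius 65.8 mm and length L (between the conductors, 25.5 mm < r < 89.7 mm).
The shell at 89.7 mm lies outside the Gaussian surface, so λ_enc = λ₁ = -3.55×10^-6 C/m.
Since E is radial and uniform over the curved surface, Φ = E·2πrL = Q_enc/ε₀ = λ_enc L/ε₀.
E = 2k|λ_enc|/r = 2(8.99×10^9)(3.55×10^-6)/(0.0658) = 9.70×10^5 N/C.

|E| ≈ 9.70×10^5 V/m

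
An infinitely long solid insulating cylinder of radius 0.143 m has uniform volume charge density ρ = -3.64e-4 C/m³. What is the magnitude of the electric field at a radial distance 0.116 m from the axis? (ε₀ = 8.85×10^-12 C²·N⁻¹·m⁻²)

E ≈ 2.39×10^6 V/m

Coaxial Gaussian cylinder, radius r = 0.116 m, length L (r < R).
Charge inside radius r per length L is ρ·πr²·L, so λ_enc = ρπr² = -1.539e-5 C/m.
Applying ∮E·dA = Q_enc/ε₀ with the end caps contributing no flux:
E = |λ_enc|/(2πε₀r) = (1.539×10^-5)/(2π·8.85×10^-12·0.116) = 2.39×10^6 N/C.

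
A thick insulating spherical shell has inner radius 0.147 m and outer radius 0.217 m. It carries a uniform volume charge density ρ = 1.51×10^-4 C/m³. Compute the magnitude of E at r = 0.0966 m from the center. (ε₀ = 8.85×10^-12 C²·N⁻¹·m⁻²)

|E| = 0 N/C

Take a concentric spherical Gaussian surface of radius r = 0.0966 m (r < 0.147 m, inside the empty cavity).
Q_enc = 0 (all charge lies at larger r); Gauss's law gives E = 0.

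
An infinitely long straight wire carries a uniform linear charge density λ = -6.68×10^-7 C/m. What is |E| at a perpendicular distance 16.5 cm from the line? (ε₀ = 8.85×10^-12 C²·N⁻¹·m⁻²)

Choose a coaxial cylinder of radius r = 16.5 cm (arbitrary length L) as the Gaussian surface.
Q_enc = λL, so λ_enc = -6.68×10^-7 C/m.
Gauss's law: E·2πrL = λ_enc L/ε₀.
E = |λ_enc|/(2πε₀r) = (6.68e-7)/(2π·8.85×10^-12·0.165) = 7.28×10^4 N/C.

E ≈ 7.28e4 V/m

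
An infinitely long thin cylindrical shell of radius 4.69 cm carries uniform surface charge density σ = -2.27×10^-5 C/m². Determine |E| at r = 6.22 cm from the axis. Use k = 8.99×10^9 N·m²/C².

E = 1.93e6 V/m

Take a coaxial cylindrical Gaussian surface of radius r = 6.22 cm and length L (r > 4.69 cm).
The whole shell is enclosed: λ_enc = σ·2πR = (-2.27×10^-5)·2π·(0.0469) = -6.689×10^-6 C/m.
Gauss's law: E·2πrL = λ_enc L/ε₀.
E = 2k|λ_enc|/r = 2(8.99×10^9)(6.689e-6)/(0.0622) = 1.93e6 N/C.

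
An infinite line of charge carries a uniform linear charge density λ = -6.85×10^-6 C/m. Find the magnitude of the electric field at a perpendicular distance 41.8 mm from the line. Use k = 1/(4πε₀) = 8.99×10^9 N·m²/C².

Choose a coaxial cylinder of radius r = 41.8 mm (arbitrary length L) as the Gaussian surface.
Q_enc = λL, so λ_enc = -6.85×10^-6 C/m.
Since E is radial and uniform over the curved surface, Φ = E·2πrL = Q_enc/ε₀ = λ_enc L/ε₀.
E = 2k|λ_enc|/r = 2(8.99×10^9)(6.85×10^-6)/(0.0418) = 2.95×10^6 N/C.

|E| ≈ 2.95×10^6 N/C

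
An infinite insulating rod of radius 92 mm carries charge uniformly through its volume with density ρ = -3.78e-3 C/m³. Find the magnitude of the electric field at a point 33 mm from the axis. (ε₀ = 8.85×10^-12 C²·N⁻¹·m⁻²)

Take a coaxial cylindrical Gaussian surface of radius r = 33 mm and length L (r < R).
Enclosed charge per unit length: λ_enc = ρ·πr² = (-3.78×10^-3)π(0.033)² = -1.293×10^-5 C/m.
Since E is radial and uniform over the curved surface, Φ = E·2πrL = Q_enc/ε₀ = λ_enc L/ε₀.
E = |λ_enc|/(2πε₀r) = (1.293×10^-5)/(2π·8.85×10^-12·0.033) = 7.05×10^6 N/C.

7.05e6 N/C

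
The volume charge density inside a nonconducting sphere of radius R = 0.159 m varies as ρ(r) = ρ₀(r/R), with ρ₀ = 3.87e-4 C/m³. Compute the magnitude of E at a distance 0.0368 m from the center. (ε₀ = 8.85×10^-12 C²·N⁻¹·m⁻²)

9.31×10^4 N/C

Take a concentric spherical Gaussian surface of radius r = 0.0368 m (r < R).
Q_enc = ∫₀^r ρ(r')·4πr'² dr' = (4πρ₀/R) ∫₀^r r'^3 dr' = 4πρ₀ r^4/(4·R) = 1.402×10^-8 C.
Gauss's law: E·4πr² = Q_enc/ε₀.
E = |Q_enc|/(4πε₀r²) = (1.402×10^-8)/(4π·8.85×10^-12·(0.0368)²) = 9.31×10^4 N/C.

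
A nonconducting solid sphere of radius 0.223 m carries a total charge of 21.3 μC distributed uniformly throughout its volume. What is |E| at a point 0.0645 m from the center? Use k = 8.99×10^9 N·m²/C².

E ≈ 1.11e6 N/C

By spherical symmetry E is radial; choose a Gaussian sphere of radius r = 0.0645 m (r < R).
For a uniform sphere the enclosed fraction is (r/R)³, so Q_enc = (21.3 μC)(0.0645/0.223)³ = 5.154e-7 C.
Since E is radial and uniform over the Gaussian sphere, Φ = E·4πr² = Q_enc/ε₀.
E = k|Q_enc|/r² = (8.99×10^9)(5.154e-7)/(0.0645)² = 1.11×10^6 N/C.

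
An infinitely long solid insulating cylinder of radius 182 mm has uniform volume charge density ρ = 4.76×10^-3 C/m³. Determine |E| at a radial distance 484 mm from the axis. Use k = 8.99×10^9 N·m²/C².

E ≈ 1.84×10^7 N/C

By cylindrical symmetry E is radial; use a coaxial Gaussian cylinder of radius 484 mm and length L (r > 182 mm, full cross-section enclosed).
λ_enc = ρ·πR² = (4.76×10^-3)π(0.182)² = 4.953×10^-4 C/m.
Gauss's law: E·2πrL = λ_enc L/ε₀.
E = 2k|λ_enc|/r = 2(8.99×10^9)(4.953×10^-4)/(0.484) = 1.84×10^7 N/C.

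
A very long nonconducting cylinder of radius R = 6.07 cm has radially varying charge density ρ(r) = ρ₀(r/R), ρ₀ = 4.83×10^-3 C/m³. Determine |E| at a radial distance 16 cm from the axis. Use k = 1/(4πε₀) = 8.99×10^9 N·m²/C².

4.19×10^6 N/C

By cylindrical symmetry E is radial; use a coaxial Gaussian cylinder of radius 16 cm and length L (r > R, full charge per length enclosed).
λ_enc = 2π ∫₀^R ρ₀(r'/R)^1 r' dr' = 2πρ₀R²/3 = 3.727×10^-5 C/m.
By Gauss's law (flux through the curved wall only), E·2πrL = λ_enc L/ε₀.
E = 2k|λ_enc|/r = 2(8.99×10^9)(3.727×10^-5)/(0.16) = 4.19×10^6 N/C.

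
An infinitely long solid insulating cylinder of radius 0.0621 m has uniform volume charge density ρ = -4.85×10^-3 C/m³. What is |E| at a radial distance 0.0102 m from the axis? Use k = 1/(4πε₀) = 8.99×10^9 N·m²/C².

Take a coaxial cylindrical Gaussian surface of radius r = 0.0102 m and length L (r < R).
Enclosed charge per unit length: λ_enc = ρ·πr² = (-4.85×10^-3)π(0.0102)² = -1.585×10^-6 C/m.
Since E is radial and uniform over the curved surface, Φ = E·2πrL = Q_enc/ε₀ = λ_enc L/ε₀.
E = 2k|λ_enc|/r = 2(8.99×10^9)(1.585×10^-6)/(0.0102) = 2.79×10^6 N/C.

2.79×10^6 N/C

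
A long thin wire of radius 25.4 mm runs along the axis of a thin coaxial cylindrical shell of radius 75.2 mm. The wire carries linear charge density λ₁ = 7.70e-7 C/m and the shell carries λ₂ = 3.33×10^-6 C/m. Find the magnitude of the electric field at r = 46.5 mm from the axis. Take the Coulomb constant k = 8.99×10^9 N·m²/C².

|E| ≈ 2.98×10^5 N/C

By cylindrical symmetry E is radial; use a coaxial Gaussian cylinder of radius 46.5 mm and length L (between the conductors, 25.4 mm < r < 75.2 mm).
The shell at 75.2 mm lies outside the Gaussian surface, so λ_enc = λ₁ = 7.70e-7 C/m.
Since E is radial and uniform over the curved surface, Φ = E·2πrL = Q_enc/ε₀ = λ_enc L/ε₀.
E = 2k|λ_enc|/r = 2(8.99×10^9)(7.70×10^-7)/(0.0465) = 2.98e5 N/C.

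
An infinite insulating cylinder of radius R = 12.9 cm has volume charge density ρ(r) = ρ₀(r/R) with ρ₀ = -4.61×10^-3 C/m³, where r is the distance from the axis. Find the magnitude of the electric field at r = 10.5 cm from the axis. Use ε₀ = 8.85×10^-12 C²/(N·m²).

Choose a coaxial cylinder of radius r = 10.5 cm (arbitrary length L) as the Gaussian surface (r < R).
λ_enc = ∫₀^r ρ(r')·2πr' dr' = (2πρ₀/R)·r^3/3 = -8.664×10^-5 C/m.
By Gauss's law (flux through the curved wall only), E·2πrL = λ_enc L/ε₀.
E = |λ_enc|/(2πε₀r) = (8.664e-5)/(2π·8.85×10^-12·0.105) = 1.48×10^7 N/C.

|E| ≈ 1.48e7 N/C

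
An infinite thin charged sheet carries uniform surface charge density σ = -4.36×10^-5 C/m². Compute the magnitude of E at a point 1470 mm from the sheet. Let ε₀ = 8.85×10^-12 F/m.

By planar symmetry E is perpendicular to the sheet and uniform; use a Gaussian pillbox with flat faces of area A on each side of the sheet.
Flux Φ = 2EA and Q_enc = σA, so 2EA = σA/ε₀ ⇒ E = |σ|/(2ε₀), independent of distance.
E = |σ|/(2ε₀) = (4.36×10^-5)/(2·8.85×10^-12) = 2.46e6 N/C.

E ≈ 2.46e6 V/m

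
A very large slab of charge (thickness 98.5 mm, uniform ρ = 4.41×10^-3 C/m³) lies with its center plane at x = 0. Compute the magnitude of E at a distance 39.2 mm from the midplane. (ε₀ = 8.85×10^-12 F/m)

|E| = 1.95×10^7 N/C

By symmetry E is perpendicular to the slab. A Gaussian pillbox from −39.2 mm to +39.2 mm (face area A) lies entirely within the slab.
Q_enc = ρ·(2x)·A and flux = 2EA, so 2EA = 2ρxA/ε₀ ⇒ E = |ρ|x/ε₀.
E = (4.41×10^-3)(0.0392)/(8.85×10^-12) = 1.95×10^7 N/C.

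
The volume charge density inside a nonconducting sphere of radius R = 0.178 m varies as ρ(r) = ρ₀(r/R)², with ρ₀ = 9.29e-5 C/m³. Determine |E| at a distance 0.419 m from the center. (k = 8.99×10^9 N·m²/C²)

Use a concentric Gaussian sphere at r = 0.419 m (r > R, all charge enclosed).
Q_enc = 4π ∫₀^R ρ₀(r'/R)^2 r'² dr' = 4πρ₀R³/5 = 1.317×10^-6 C.
Applying ∮E·dA = Q_enc/ε₀ with Φ = E(4πr²):
E = k|Q_enc|/r² = (8.99×10^9)(1.317e-6)/(0.419)² = 6.74×10^4 N/C.

|E| ≈ 6.74e4 V/m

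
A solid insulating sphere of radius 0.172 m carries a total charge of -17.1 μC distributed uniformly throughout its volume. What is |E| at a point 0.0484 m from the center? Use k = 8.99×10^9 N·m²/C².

Symmetry ⇒ E = E(r) r̂. Gaussian sphere of radius r = 0.0484 m (r < R).
Only the charge within r is enclosed: Q_enc = Q·(r/R)³ = (-17.1 μC)·(0.0484 m/0.172 m)³ = -3.81×10^-7 C.
By Gauss's law, ∮E·dA = E·4πr² = Q_enc/ε₀.
E = k|Q_enc|/r² = (8.99×10^9)(3.81×10^-7)/(0.0484)² = 1.46e6 N/C.

E ≈ 1.46×10^6 V/m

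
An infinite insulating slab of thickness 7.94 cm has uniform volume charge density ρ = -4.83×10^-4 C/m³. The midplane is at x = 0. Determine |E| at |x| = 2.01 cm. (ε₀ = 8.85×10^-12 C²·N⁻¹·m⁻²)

By symmetry E is perpendicular to the slab. A Gaussian pillbox from −2.01 cm to +2.01 cm (face area A) lies entirely within the slab.
Q_enc = ρ·(2x)·A and flux = 2EA, so 2EA = 2ρxA/ε₀ ⇒ E = |ρ|x/ε₀.
E = (4.83×10^-4)(0.0201)/(8.85×10^-12) = 1.10×10^6 N/C.

|E| = 1.10×10^6 V/m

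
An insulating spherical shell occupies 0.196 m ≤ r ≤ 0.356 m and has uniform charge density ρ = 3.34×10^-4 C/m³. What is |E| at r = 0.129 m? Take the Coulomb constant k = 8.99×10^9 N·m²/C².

E = 0

By spherical symmetry E is radial; choose a Gaussian sphere of radius r = 0.129 m (r < 0.196 m, inside the empty cavity).
No charge is enclosed, so by Gauss's law E·4πr² = 0 ⇒ E = 0.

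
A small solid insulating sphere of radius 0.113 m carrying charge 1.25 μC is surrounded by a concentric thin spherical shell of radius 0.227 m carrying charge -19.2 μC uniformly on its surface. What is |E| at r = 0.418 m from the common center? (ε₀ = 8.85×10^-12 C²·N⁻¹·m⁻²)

9.24×10^5 N/C

Symmetry ⇒ E = E(r) r̂. Gaussian sphere of radius r = 0.418 m (r > 0.227 m, enclosing both).
Q_enc = (1.25 μC) + (-19.2 μC) = -1.795e-5 C.
Gauss's law: E·4πr² = Q_enc/ε₀.
E = |Q_enc|/(4πε₀r²) = (1.795×10^-5)/(4π·8.85×10^-12·(0.418)²) = 9.24×10^5 N/C.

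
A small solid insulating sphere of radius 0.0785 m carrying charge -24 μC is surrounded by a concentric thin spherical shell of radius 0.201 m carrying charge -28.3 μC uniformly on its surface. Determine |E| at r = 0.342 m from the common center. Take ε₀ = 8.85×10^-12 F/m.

E ≈ 4.02×10^6 V/m

Take a concentric spherical Gaussian surface of radius r = 0.342 m (r > 0.201 m, enclosing both).
Q_enc = (-24 μC) + (-28.3 μC) = -5.23×10^-5 C.
By Gauss's law, ∮E·dA = E·4πr² = Q_enc/ε₀.
E = |Q_enc|/(4πε₀r²) = (5.23×10^-5)/(4π·8.85×10^-12·(0.342)²) = 4.02×10^6 N/C.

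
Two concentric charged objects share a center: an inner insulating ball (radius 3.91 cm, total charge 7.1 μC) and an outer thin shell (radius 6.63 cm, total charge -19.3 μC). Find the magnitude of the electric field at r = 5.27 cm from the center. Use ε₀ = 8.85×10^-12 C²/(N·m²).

|E| ≈ 2.30×10^7 V/m

Take a concentric spherical Gaussian surface of radius r = 5.27 cm (between the bodies, 3.91 cm < r < 6.63 cm).
Only the inner charge is enclosed; the outer shell contributes nothing inside itself. Q_enc = 7.1 μC = 7.10e-6 C.
By Gauss's law, ∮E·dA = E·4πr² = Q_enc/ε₀.
E = |Q_enc|/(4πε₀r²) = (7.10e-6)/(4π·8.85×10^-12·(0.0527)²) = 2.30×10^7 N/C.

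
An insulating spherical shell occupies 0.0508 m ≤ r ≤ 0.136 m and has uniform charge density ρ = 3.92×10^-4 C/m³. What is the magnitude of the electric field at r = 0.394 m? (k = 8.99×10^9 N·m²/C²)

|E| = 2.27e5 N/C

Use a concentric Gaussian sphere at r = 0.394 m (r > 0.136 m, enclosing the whole shell).
Q_enc = ρ·(4π/3)(b³ − a³) = (3.92e-4)·(4π/3)·((0.136)³ − (0.0508)³) = 3.915×10^-6 C.
Since E is radial and uniform over the Gaussian sphere, Φ = E·4πr² = Q_enc/ε₀.
E = k|Q_enc|/r² = (8.99×10^9)(3.915×10^-6)/(0.394)² = 2.27×10^5 N/C.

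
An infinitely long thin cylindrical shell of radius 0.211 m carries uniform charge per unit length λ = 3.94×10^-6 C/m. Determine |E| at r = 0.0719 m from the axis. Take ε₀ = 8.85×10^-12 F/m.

E = 0

Take a coaxial cylindrical Gaussian surface of radius r = 0.0719 m and length L (r < 0.211 m, inside the shell).
All the surface charge lies outside this cylinder: Q_enc = 0, hence E = 0.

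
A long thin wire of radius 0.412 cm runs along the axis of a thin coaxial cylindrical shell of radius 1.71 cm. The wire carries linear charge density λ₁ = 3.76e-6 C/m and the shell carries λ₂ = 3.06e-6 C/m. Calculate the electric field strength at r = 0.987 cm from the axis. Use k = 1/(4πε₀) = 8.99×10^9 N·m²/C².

|E| ≈ 6.85e6 N/C

Coaxial Gaussian cylinder, radius r = 0.987 cm, length L (between the conductors, 0.412 cm < r < 1.71 cm).
The shell at 1.71 cm lies outside the Gaussian surface, so λ_enc = λ₁ = 3.76×10^-6 C/m.
Since E is radial and uniform over the curved surface, Φ = E·2πrL = Q_enc/ε₀ = λ_enc L/ε₀.
E = 2k|λ_enc|/r = 2(8.99×10^9)(3.76×10^-6)/(0.00987) = 6.85×10^6 N/C.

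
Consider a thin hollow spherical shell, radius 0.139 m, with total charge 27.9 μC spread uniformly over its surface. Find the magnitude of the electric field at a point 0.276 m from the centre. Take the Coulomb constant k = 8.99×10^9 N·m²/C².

Take a concentric spherical Gaussian surface of radius r = 0.276 m (r > 0.139 m).
The entire shell is enclosed: Q_enc = 2.79e-5 C.
Since E is radial and uniform over the Gaussian sphere, Φ = E·4πr² = Q_enc/ε₀.
E = k|Q_enc|/r² = (8.99×10^9)(2.79×10^-5)/(0.276)² = 3.29e6 N/C.

|E| ≈ 3.29×10^6 N/C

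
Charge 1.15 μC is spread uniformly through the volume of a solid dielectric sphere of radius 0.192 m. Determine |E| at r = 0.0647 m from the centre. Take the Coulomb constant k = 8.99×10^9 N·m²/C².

|E| = 9.45×10^4 V/m

Symmetry ⇒ E = E(r) r̂. Gaussian sphere of radius r = 0.0647 m (r < R).
For a uniform sphere the enclosed fraction is (r/R)³, so Q_enc = (1.15 μC)(0.0647/0.192)³ = 4.401×10^-8 C.
Gauss's law: E·4πr² = Q_enc/ε₀.
E = k|Q_enc|/r² = (8.99×10^9)(4.401×10^-8)/(0.0647)² = 9.45e4 N/C.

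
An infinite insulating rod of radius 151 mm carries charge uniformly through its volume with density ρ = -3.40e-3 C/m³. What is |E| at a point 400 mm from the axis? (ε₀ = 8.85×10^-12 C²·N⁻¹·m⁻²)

By cylindrical symmetry E is radial; use a coaxial Gaussian cylinder of radius 400 mm and length L (r > 151 mm, full cross-section enclosed).
λ_enc = ρ·πR² = (-3.40×10^-3)π(0.151)² = -2.435×10^-4 C/m.
Since E is radial and uniform over the curved surface, Φ = E·2πrL = Q_enc/ε₀ = λ_enc L/ε₀.
E = |λ_enc|/(2πε₀r) = (2.435×10^-4)/(2π·8.85×10^-12·0.4) = 1.09×10^7 N/C.

E = 1.09e7 N/C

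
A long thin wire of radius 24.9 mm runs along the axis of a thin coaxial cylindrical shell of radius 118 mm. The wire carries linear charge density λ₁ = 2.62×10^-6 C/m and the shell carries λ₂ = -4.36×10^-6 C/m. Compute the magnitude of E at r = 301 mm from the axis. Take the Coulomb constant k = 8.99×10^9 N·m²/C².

1.04×10^5 N/C

Choose a coaxial cylinder of radius r = 301 mm (arbitrary length L) as the Gaussian surface (r > 118 mm, enclosing both).
λ_enc = λ₁ + λ₂ = (2.62×10^-6) + (-4.36×10^-6) = -1.74×10^-6 C/m.
By Gauss's law (flux through the curved wall only), E·2πrL = λ_enc L/ε₀.
E = 2k|λ_enc|/r = 2(8.99×10^9)(1.74×10^-6)/(0.301) = 1.04e5 N/C.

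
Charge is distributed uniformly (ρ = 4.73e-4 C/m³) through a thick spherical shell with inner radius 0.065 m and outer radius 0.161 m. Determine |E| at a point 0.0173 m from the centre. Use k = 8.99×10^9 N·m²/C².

Take a concentric spherical Gaussian surface of radius r = 0.0173 m (r < 0.065 m, inside the empty cavity).
No charge is enclosed, so by Gauss's law E·4πr² = 0 ⇒ E = 0.

E = 0 (no enclosed charge)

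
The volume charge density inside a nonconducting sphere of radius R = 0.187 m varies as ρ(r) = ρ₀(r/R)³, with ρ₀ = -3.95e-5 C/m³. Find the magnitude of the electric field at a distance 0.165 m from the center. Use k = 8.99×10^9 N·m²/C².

Take a concentric spherical Gaussian surface of radius r = 0.165 m (r < R).
Q_enc = ∫₀^r ρ(r')·4πr'² dr' = (4πρ₀/R³) ∫₀^r r'^5 dr' = 4πρ₀ r^6/(6·R³) = -2.553e-7 C.
Since E is radial and uniform over the Gaussian sphere, Φ = E·4πr² = Q_enc/ε₀.
E = k|Q_enc|/r² = (8.99×10^9)(2.553e-7)/(0.165)² = 8.43×10^4 N/C.

E = 8.43×10^4 N/C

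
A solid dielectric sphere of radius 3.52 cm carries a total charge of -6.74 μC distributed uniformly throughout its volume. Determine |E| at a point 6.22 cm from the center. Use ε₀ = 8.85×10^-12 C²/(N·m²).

E ≈ 1.57e7 N/C

Use a concentric Gaussian sphere at r = 6.22 cm (r > R, so the entire charge is enclosed).
Q_enc = -6.74 μC = -6.74e-6 C.
Applying ∮E·dA = Q_enc/ε₀ with Φ = E(4πr²):
E = |Q_enc|/(4πε₀r²) = (6.74×10^-6)/(4π·8.85×10^-12·(0.0622)²) = 1.57×10^7 N/C.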